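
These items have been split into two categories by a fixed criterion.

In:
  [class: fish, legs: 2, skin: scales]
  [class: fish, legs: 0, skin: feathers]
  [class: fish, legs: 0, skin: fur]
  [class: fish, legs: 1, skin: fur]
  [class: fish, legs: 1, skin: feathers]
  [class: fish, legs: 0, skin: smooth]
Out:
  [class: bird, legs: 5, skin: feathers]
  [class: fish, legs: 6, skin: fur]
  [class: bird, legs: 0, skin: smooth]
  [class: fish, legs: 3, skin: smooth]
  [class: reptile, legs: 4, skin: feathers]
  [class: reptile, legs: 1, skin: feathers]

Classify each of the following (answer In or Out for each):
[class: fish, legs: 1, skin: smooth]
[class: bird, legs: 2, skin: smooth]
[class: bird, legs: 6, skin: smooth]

Every 'In' example satisfies: class is fish AND legs ≤ 2. None of the 'Out' examples do.
[class: fish, legs: 1, skin: smooth]: class is fish, legs = 1, meets the rule → In. [class: bird, legs: 2, skin: smooth]: class is bird, legs = 2, does not pass → Out. [class: bird, legs: 6, skin: smooth]: class is bird, legs = 6, does not pass → Out.

In, Out, Out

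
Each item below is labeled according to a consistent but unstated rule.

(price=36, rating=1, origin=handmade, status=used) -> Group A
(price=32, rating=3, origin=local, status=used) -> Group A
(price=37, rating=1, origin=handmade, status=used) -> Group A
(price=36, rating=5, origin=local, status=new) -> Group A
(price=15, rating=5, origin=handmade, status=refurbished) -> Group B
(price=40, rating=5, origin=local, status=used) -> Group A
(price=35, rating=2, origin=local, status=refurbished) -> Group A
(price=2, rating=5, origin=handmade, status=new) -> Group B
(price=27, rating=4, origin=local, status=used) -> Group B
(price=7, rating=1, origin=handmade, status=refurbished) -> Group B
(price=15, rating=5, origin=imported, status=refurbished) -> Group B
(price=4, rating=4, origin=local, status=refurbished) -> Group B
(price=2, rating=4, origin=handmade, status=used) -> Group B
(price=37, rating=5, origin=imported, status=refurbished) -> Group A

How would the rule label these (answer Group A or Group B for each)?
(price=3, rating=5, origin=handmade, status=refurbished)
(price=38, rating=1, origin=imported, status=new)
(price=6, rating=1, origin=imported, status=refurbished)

'Group A' ⟺ price ≥ 32.
(price=3, rating=5, origin=handmade, status=refurbished): Group B (price = 3).
(price=38, rating=1, origin=imported, status=new): Group A (price = 38).
(price=6, rating=1, origin=imported, status=refurbished): Group B (price = 6).

Group B, Group A, Group B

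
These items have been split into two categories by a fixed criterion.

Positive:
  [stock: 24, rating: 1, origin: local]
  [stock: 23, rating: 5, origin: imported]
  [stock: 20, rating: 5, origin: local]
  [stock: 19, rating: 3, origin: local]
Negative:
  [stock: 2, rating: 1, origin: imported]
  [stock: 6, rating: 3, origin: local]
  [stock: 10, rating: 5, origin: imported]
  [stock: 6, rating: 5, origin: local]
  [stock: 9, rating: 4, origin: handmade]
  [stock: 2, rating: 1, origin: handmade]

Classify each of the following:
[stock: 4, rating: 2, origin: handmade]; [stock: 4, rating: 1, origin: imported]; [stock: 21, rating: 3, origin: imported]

Negative, Negative, Positive

A rule that fits every label: stock ≥ 19 — true of each 'Positive' example, false of each 'Negative' one.
[stock: 4, rating: 2, origin: handmade] → stock = 4 → Negative.
[stock: 4, rating: 1, origin: imported] → stock = 4 → Negative.
[stock: 21, rating: 3, origin: imported] → stock = 21 → Positive.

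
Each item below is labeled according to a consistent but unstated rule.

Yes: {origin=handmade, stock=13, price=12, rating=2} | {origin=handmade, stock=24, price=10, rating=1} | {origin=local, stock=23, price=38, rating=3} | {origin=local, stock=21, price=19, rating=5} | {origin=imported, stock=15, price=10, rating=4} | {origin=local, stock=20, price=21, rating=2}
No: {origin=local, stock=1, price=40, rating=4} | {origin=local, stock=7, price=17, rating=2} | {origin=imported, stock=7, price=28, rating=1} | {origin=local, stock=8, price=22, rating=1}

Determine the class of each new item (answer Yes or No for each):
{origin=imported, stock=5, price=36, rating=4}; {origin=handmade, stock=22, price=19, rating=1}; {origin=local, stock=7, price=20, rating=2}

No, Yes, No

The simplest hypothesis consistent with all the labels is: stock ≥ 13.
No: {origin=imported, stock=5, price=36, rating=4}, since stock = 5.
Yes: {origin=handmade, stock=22, price=19, rating=1}, since stock = 22.
No: {origin=local, stock=7, price=20, rating=2}, since stock = 7.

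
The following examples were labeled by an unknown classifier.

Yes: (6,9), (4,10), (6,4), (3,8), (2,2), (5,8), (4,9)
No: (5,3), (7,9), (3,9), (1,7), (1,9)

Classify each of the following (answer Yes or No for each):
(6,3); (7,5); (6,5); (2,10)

Yes, No, Yes, Yes

The distinguishing property — product is even — holds for all the 'Yes' cases and none of the 'No' cases.
(6,3): 6·3 = 18, satisfies this → Yes. (7,5): 7·5 = 35, fails the rule → No. (6,5): 6·5 = 30, satisfies this → Yes. (2,10): 2·10 = 20, satisfies this → Yes.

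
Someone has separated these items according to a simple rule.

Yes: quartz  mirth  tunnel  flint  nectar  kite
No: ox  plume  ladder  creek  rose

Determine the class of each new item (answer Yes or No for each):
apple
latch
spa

A rule that fits every label: contains 't' — true of each 'Yes' example, false of each 'No' one.
apple — no 't', hence No. latch — has 't', hence Yes. spa — no 't', hence No.

No, Yes, No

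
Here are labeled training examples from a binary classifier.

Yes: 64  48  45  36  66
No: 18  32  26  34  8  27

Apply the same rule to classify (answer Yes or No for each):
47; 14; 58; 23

The classifier is using: at least 36.
47: 47 ≥ 36, satisfies this → Yes. 14: 14 < 36, does not satisfy this → No. 58: 58 ≥ 36, satisfies this → Yes. 23: 23 < 36, does not satisfy this → No.

Yes, No, Yes, No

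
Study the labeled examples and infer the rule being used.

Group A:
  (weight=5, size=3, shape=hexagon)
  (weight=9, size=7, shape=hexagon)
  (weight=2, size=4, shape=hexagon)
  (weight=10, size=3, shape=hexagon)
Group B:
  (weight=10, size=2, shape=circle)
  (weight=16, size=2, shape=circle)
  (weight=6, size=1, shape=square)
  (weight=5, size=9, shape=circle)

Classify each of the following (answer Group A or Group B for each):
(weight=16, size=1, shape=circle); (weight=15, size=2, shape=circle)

One predicate separates the groups cleanly: shape is hexagon.
Group B: (weight=16, size=1, shape=circle), since shape is circle. Group B: (weight=15, size=2, shape=circle), since shape is circle.

Group B, Group B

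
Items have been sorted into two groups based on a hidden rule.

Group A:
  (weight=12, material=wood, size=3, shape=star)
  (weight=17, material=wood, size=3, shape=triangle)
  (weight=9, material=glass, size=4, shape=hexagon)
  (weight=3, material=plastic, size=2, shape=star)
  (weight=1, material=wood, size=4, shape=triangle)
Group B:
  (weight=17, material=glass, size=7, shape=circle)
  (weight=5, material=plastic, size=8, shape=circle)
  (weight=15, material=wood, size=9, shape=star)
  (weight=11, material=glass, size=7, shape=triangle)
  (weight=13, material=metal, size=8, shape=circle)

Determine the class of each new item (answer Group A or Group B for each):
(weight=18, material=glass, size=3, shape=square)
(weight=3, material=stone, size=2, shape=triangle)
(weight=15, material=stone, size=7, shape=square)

The pattern is that an item is 'Group A' exactly when: size ≤ 4.

Group A, Group A, Group B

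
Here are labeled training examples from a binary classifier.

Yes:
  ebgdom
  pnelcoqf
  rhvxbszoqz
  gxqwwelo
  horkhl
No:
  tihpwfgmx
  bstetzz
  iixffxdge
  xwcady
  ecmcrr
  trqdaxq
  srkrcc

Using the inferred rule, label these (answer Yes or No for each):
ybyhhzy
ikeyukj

'Yes' ⟺ contains 'o'.

No, No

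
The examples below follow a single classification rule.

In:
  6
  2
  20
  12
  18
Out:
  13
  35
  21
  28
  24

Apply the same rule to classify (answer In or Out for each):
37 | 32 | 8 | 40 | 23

The simplest hypothesis consistent with all the labels is: even AND at most 20.
37 — 37 is odd, 37 > 20, hence Out.
32 — 32 is even, 32 > 20, hence Out.
8 — 8 is even, 8 ≤ 20, hence In.
40 — 40 is even, 40 > 20, hence Out.
23 — 23 is odd, 23 > 20, hence Out.

Out, Out, In, Out, Out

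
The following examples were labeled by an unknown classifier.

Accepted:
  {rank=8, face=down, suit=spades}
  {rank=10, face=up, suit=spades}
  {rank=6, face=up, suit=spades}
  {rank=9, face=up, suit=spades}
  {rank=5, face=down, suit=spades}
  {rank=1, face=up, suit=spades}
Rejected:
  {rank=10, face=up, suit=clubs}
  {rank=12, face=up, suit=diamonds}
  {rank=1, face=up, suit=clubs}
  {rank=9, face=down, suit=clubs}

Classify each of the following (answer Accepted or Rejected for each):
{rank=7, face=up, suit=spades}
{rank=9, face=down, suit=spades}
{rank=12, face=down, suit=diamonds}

Accepted, Accepted, Rejected

Comparing the two groups points to one rule — suit is spades.
{rank=7, face=up, suit=spades}: suit is spades — meets the rule, so Accepted. {rank=9, face=down, suit=spades}: suit is spades — meets the rule, so Accepted. {rank=12, face=down, suit=diamonds}: suit is diamonds — fails the rule, so Rejected.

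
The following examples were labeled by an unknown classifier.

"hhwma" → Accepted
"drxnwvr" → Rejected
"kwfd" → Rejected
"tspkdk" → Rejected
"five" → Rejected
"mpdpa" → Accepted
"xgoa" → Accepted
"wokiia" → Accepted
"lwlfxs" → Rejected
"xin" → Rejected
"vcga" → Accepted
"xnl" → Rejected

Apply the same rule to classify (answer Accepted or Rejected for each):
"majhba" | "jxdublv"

Rule: contains 'a'. This holds for each 'Accepted' example and fails for each 'Rejected' one.
"majhba": Accepted (has 'a').
"jxdublv": Rejected (no 'a').

Accepted, Rejected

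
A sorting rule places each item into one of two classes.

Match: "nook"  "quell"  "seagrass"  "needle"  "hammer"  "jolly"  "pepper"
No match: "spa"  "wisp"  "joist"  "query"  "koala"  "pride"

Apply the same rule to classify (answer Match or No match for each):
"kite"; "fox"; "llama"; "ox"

No match, No match, Match, No match

The classifier is using: has a double letter.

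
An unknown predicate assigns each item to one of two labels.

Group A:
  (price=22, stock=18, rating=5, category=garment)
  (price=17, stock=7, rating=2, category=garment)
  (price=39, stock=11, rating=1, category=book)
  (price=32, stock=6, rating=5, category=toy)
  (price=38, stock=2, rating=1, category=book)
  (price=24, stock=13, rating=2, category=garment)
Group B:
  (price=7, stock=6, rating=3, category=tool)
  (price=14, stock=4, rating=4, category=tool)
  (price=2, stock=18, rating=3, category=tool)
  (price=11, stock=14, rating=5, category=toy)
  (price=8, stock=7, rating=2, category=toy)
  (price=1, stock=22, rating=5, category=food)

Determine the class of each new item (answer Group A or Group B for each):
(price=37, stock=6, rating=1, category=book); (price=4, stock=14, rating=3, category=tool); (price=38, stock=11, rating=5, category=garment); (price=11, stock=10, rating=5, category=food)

Group A, Group B, Group A, Group B

All 'Group A' examples share one property — price ≥ 17 — and every 'Group B' example lacks it.
Group A: (price=37, stock=6, rating=1, category=book), since price = 37.
Group B: (price=4, stock=14, rating=3, category=tool), since price = 4.
Group A: (price=38, stock=11, rating=5, category=garment), since price = 38.
Group B: (price=11, stock=10, rating=5, category=food), since price = 11.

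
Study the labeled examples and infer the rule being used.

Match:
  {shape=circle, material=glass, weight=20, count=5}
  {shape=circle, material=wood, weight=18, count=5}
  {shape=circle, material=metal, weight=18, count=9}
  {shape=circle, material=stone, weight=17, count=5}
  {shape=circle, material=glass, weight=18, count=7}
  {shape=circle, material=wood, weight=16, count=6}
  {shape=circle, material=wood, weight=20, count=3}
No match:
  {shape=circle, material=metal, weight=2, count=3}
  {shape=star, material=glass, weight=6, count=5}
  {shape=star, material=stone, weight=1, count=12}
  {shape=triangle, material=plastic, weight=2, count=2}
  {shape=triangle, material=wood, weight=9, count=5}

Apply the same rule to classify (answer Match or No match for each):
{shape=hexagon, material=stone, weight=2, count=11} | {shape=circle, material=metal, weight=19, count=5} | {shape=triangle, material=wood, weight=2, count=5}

No match, Match, No match

The distinguishing property — weight ≥ 16 — holds for all the 'Match' cases and none of the 'No match' cases.
{shape=hexagon, material=stone, weight=2, count=11}: weight = 2, doesn't match → No match. {shape=circle, material=metal, weight=19, count=5}: weight = 19, meets the rule → Match. {shape=triangle, material=wood, weight=2, count=5}: weight = 2, doesn't match → No match.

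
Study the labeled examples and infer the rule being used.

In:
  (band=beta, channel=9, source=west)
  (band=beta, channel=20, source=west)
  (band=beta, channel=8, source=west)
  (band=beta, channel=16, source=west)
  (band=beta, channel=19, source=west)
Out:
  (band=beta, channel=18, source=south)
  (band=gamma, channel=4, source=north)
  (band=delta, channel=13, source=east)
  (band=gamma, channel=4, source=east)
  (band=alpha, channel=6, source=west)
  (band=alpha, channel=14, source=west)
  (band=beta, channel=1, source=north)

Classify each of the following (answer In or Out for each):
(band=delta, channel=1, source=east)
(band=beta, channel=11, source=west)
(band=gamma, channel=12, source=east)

Out, In, Out

Rule: band is beta AND source is west. This holds for each 'In' example and fails for each 'Out' one.
Out: (band=delta, channel=1, source=east), since band is delta, source is east.
In: (band=beta, channel=11, source=west), since band is beta, source is west.
Out: (band=gamma, channel=12, source=east), since band is gamma, source is east.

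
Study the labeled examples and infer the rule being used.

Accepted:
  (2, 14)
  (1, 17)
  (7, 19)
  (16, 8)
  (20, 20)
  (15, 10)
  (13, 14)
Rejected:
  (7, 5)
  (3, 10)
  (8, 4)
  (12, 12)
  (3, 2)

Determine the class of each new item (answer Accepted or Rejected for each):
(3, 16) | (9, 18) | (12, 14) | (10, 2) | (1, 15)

Accepted, Accepted, Accepted, Rejected, Accepted

Rule: max ≥ 13. This holds for each 'Accepted' example and fails for each 'Rejected' one.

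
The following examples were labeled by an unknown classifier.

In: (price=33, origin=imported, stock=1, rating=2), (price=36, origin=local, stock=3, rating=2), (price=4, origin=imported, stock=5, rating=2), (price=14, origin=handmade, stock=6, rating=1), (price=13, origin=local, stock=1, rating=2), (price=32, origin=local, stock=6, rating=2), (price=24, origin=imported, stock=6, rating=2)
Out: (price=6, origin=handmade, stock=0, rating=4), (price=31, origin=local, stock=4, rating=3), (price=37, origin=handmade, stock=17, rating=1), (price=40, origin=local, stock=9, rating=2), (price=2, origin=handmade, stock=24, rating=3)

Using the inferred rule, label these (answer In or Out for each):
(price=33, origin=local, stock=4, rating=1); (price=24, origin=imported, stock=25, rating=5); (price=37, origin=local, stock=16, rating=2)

One predicate separates the groups cleanly: rating ≤ 2 AND stock ≤ 6.
(price=33, origin=local, stock=4, rating=1) → rating = 1, stock = 4 → In. (price=24, origin=imported, stock=25, rating=5) → rating = 5, stock = 25 → Out. (price=37, origin=local, stock=16, rating=2) → rating = 2, stock = 16 → Out.

In, Out, Out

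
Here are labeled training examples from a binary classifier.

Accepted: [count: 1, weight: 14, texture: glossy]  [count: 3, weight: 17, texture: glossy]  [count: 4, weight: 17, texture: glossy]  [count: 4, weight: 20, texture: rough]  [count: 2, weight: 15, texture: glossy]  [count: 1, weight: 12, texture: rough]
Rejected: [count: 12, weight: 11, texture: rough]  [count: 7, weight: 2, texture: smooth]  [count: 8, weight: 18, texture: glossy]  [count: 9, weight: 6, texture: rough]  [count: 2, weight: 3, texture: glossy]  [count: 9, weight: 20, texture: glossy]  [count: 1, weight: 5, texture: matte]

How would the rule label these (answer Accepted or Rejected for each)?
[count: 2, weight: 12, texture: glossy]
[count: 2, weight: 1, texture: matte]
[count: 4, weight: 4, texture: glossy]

Accepted, Rejected, Rejected

The rule appears to be: count ≤ 4 AND weight ≥ 6.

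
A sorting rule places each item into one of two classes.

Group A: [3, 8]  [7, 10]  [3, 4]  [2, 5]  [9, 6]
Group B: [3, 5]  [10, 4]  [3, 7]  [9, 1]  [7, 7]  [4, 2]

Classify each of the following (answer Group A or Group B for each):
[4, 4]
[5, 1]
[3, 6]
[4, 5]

Group B, Group B, Group A, Group A

The pattern is that an item is 'Group A' exactly when: sum is odd.
[4, 4] → 4+4 = 8 → Group B. [5, 1] → 5+1 = 6 → Group B. [3, 6] → 3+6 = 9 → Group A. [4, 5] → 4+5 = 9 → Group A.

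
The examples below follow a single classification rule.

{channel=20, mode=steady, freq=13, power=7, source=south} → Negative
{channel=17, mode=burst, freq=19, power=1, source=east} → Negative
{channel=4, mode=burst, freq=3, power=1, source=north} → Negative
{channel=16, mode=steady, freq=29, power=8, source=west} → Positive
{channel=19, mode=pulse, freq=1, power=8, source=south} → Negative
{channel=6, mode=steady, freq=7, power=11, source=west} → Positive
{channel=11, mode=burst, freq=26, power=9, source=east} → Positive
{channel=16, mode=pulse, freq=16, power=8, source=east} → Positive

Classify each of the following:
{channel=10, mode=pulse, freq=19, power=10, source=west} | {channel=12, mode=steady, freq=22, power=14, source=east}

'Positive' ⟺ freq ≥ 3 AND power ≥ 8.
{channel=10, mode=pulse, freq=19, power=10, source=west}: freq = 19, power = 10, has this property → Positive.
{channel=12, mode=steady, freq=22, power=14, source=east}: freq = 22, power = 14, has this property → Positive.

Positive, Positive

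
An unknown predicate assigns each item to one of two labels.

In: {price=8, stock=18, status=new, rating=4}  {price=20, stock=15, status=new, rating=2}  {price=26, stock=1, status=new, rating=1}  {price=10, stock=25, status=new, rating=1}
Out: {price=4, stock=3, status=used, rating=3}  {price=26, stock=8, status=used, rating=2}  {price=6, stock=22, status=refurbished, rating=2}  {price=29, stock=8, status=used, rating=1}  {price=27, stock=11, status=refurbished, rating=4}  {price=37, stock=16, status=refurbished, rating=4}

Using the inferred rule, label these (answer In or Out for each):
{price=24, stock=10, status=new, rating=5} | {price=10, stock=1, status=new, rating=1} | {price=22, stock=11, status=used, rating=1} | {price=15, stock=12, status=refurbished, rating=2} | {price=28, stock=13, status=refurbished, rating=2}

In, In, Out, Out, Out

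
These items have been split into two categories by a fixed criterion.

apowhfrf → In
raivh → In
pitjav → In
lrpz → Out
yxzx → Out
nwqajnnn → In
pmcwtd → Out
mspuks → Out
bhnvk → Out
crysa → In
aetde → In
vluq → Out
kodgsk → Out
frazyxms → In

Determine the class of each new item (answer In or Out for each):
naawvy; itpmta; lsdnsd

In, In, Out

Every 'In' example satisfies: contains 'a'. None of the 'Out' examples do.
naawvy — has 'a', hence In.
itpmta — has 'a', hence In.
lsdnsd — no 'a', hence Out.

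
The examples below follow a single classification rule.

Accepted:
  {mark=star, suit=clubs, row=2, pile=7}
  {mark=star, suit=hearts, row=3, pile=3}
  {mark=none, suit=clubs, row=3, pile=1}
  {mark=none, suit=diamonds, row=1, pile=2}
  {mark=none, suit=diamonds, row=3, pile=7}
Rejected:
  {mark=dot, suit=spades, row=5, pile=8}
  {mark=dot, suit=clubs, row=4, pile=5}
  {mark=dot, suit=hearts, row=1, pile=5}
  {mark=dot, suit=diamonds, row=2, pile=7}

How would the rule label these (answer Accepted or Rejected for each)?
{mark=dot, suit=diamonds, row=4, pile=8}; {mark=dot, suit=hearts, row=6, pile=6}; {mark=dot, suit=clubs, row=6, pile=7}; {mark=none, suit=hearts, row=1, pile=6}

A rule that fits every label: mark is not dot — true of each 'Accepted' example, false of each 'Rejected' one.
{mark=dot, suit=diamonds, row=4, pile=8} → mark is dot → Rejected. {mark=dot, suit=hearts, row=6, pile=6} → mark is dot → Rejected. {mark=dot, suit=clubs, row=6, pile=7} → mark is dot → Rejected. {mark=none, suit=hearts, row=1, pile=6} → mark is none → Accepted.

Rejected, Rejected, Rejected, Accepted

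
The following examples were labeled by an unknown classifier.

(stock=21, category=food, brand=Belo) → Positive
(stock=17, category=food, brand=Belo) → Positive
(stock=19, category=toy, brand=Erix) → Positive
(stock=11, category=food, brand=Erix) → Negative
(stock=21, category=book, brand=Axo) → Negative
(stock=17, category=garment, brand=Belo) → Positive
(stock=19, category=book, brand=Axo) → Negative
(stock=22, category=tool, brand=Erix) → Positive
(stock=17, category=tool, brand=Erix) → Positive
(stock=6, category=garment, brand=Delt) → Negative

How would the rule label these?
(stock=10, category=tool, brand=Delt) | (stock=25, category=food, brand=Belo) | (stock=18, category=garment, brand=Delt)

Negative, Positive, Positive

All 'Positive' examples share one property — brand is not Axo AND stock ≥ 17 — and every 'Negative' example lacks it.
(stock=10, category=tool, brand=Delt): brand is Delt, stock = 10 — does not satisfy this, so Negative.
(stock=25, category=food, brand=Belo): brand is Belo, stock = 25 — checks out, so Positive.
(stock=18, category=garment, brand=Delt): brand is Delt, stock = 18 — checks out, so Positive.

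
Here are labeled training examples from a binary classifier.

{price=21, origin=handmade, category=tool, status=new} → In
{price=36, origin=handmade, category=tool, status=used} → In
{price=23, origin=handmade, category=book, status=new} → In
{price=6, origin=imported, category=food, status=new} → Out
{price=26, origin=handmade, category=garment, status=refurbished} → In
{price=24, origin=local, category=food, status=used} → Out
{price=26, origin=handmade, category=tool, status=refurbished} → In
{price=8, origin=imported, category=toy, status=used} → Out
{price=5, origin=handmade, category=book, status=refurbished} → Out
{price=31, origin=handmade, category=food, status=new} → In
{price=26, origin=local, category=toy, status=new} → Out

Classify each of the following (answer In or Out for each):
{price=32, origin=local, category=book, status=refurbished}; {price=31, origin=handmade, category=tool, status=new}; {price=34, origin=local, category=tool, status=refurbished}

'In' ⟺ origin is handmade AND price ≥ 6.
{price=32, origin=local, category=book, status=refurbished} → origin is local, price = 32 → Out. {price=31, origin=handmade, category=tool, status=new} → origin is handmade, price = 31 → In. {price=34, origin=local, category=tool, status=refurbished} → origin is local, price = 34 → Out.

Out, In, Out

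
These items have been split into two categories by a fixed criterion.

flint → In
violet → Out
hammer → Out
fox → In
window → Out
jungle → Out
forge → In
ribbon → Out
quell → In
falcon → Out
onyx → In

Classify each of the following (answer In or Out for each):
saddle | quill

The simplest hypothesis consistent with all the labels is: length ≤ 5.
saddle: length 6 — doesn't qualify, so Out.
quill: length 5 — satisfies this, so In.

Out, In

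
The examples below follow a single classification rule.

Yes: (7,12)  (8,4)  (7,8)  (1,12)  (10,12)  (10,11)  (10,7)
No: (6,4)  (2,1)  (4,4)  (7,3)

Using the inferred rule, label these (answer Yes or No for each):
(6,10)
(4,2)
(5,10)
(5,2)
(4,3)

Yes, No, Yes, No, No

The rule appears to be: sum ≥ 12.
(6,10): 6+10 = 16 — matches, so Yes.
(4,2): 4+2 = 6 — does not fit, so No.
(5,10): 5+10 = 15 — matches, so Yes.
(5,2): 5+2 = 7 — does not fit, so No.
(4,3): 4+3 = 7 — does not fit, so No.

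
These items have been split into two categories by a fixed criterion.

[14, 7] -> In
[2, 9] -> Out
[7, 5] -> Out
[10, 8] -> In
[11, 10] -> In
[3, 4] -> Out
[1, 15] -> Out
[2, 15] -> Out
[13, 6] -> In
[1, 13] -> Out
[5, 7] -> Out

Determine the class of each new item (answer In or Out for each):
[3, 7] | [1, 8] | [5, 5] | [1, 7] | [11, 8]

Every 'In' example satisfies: sum ≥ 18. None of the 'Out' examples do.
[3, 7]: Out (3+7 = 10). [1, 8]: Out (1+8 = 9). [5, 5]: Out (5+5 = 10). [1, 7]: Out (1+7 = 8). [11, 8]: In (11+8 = 19).

Out, Out, Out, Out, In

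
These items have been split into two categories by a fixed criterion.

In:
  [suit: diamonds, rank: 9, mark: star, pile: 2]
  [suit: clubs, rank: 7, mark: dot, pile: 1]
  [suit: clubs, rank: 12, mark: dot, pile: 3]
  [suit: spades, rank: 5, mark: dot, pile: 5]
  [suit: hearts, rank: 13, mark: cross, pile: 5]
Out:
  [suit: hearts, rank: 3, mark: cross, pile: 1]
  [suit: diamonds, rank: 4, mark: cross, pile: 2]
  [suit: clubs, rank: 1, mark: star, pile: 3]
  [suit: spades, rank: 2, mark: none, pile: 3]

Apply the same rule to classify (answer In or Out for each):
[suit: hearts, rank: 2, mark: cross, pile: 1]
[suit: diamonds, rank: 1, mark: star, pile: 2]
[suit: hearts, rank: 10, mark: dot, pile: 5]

Out, Out, In

Rule: rank ≥ 5. This holds for each 'In' example and fails for each 'Out' one.
[suit: hearts, rank: 2, mark: cross, pile: 1] — rank = 2, hence Out.
[suit: diamonds, rank: 1, mark: star, pile: 2] — rank = 1, hence Out.
[suit: hearts, rank: 10, mark: dot, pile: 5] — rank = 10, hence In.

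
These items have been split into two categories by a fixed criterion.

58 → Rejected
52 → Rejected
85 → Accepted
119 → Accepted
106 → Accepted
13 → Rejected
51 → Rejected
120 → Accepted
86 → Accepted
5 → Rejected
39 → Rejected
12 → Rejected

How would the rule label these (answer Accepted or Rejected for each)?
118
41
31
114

Accepted, Rejected, Rejected, Accepted

The pattern is that an item is 'Accepted' exactly when: at least 85.
118 — 118 ≥ 85, hence Accepted.
41 — 41 < 85, hence Rejected.
31 — 31 < 85, hence Rejected.
114 — 114 ≥ 85, hence Accepted.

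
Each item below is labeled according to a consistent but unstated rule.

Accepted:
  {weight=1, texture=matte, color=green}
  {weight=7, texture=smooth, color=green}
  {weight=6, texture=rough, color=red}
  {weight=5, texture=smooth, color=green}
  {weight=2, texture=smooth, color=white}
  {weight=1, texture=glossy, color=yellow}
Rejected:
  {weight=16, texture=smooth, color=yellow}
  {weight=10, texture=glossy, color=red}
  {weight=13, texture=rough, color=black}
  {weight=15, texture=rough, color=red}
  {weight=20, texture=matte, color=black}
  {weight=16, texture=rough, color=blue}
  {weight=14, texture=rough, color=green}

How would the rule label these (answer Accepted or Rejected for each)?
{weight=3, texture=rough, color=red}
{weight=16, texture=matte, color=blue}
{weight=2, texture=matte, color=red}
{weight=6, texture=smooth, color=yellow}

Accepted, Rejected, Accepted, Accepted

A rule that fits every label: weight ≤ 7 — true of each 'Accepted' example, false of each 'Rejected' one.
{weight=3, texture=rough, color=red}: weight = 3, satisfies this → Accepted.
{weight=16, texture=matte, color=blue}: weight = 16, doesn't match → Rejected.
{weight=2, texture=matte, color=red}: weight = 2, satisfies this → Accepted.
{weight=6, texture=smooth, color=yellow}: weight = 6, satisfies this → Accepted.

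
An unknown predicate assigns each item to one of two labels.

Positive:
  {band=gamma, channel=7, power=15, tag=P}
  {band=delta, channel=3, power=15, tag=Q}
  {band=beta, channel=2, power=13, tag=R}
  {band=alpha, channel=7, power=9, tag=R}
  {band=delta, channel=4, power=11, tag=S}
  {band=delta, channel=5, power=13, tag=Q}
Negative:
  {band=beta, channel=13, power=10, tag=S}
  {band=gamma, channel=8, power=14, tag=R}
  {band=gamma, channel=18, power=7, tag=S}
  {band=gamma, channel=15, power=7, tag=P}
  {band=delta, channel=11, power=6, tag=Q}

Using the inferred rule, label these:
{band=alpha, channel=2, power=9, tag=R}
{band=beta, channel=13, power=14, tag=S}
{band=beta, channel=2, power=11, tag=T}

Positive, Negative, Positive

The common property of the 'Positive' items is: channel ≤ 7. No 'Negative' item has it.
{band=alpha, channel=2, power=9, tag=R}: channel = 2, fits → Positive. {band=beta, channel=13, power=14, tag=S}: channel = 13, lacks this property → Negative. {band=beta, channel=2, power=11, tag=T}: channel = 2, fits → Positive.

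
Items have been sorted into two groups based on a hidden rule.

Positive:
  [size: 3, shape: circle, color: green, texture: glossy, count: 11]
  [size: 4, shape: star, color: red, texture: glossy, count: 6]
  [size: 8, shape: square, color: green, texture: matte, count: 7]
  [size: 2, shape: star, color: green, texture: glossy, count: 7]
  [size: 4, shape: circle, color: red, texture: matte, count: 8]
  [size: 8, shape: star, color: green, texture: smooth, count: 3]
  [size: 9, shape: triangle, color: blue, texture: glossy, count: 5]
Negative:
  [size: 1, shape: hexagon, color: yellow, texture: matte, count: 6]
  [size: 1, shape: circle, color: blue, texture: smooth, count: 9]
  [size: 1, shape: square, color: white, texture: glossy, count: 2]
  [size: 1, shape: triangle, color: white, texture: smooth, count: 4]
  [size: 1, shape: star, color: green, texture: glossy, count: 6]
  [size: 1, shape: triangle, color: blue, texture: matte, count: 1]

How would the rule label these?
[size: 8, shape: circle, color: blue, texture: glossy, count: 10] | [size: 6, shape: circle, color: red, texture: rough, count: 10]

Positive, Positive

The distinguishing property — size ≥ 2 — holds for all the 'Positive' cases and none of the 'Negative' cases.
[size: 8, shape: circle, color: blue, texture: glossy, count: 10]: size = 8 — satisfies this, so Positive.
[size: 6, shape: circle, color: red, texture: rough, count: 10]: size = 6 — satisfies this, so Positive.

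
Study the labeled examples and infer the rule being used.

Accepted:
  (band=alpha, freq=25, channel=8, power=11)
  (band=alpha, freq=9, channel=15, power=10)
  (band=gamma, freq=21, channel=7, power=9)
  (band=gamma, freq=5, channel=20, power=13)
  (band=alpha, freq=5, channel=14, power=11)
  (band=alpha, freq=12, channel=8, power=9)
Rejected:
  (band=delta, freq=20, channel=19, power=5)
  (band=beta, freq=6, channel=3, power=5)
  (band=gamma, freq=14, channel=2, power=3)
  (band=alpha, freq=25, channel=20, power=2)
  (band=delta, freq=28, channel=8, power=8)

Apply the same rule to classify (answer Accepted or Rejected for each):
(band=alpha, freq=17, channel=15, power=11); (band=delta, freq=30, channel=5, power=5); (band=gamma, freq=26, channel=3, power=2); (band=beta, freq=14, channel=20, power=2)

A rule that fits every label: power ≥ 9 — true of each 'Accepted' example, false of each 'Rejected' one.
(band=alpha, freq=17, channel=15, power=11): power = 11 — qualifies, so Accepted. (band=delta, freq=30, channel=5, power=5): power = 5 — fails this test, so Rejected. (band=gamma, freq=26, channel=3, power=2): power = 2 — fails this test, so Rejected. (band=beta, freq=14, channel=20, power=2): power = 2 — fails this test, so Rejected.

Accepted, Rejected, Rejected, Rejected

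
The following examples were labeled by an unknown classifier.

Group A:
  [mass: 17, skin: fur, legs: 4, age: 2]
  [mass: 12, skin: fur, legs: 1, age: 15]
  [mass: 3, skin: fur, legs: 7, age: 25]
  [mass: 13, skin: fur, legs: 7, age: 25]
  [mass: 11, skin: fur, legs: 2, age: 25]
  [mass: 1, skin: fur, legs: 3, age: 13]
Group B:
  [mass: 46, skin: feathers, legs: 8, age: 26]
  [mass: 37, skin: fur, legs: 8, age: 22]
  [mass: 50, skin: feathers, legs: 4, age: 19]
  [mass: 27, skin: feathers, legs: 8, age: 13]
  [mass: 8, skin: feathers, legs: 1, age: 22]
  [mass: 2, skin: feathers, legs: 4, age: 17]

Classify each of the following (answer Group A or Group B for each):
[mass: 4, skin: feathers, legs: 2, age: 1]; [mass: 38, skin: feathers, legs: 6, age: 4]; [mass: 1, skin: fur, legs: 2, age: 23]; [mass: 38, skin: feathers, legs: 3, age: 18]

Group B, Group B, Group A, Group B

The rule appears to be: skin is fur AND legs ≤ 7.
[mass: 4, skin: feathers, legs: 2, age: 1]: skin is feathers, legs = 2 — does not pass, so Group B. [mass: 38, skin: feathers, legs: 6, age: 4]: skin is feathers, legs = 6 — does not pass, so Group B. [mass: 1, skin: fur, legs: 2, age: 23]: skin is fur, legs = 2 — satisfies this, so Group A. [mass: 38, skin: feathers, legs: 3, age: 18]: skin is feathers, legs = 3 — does not pass, so Group B.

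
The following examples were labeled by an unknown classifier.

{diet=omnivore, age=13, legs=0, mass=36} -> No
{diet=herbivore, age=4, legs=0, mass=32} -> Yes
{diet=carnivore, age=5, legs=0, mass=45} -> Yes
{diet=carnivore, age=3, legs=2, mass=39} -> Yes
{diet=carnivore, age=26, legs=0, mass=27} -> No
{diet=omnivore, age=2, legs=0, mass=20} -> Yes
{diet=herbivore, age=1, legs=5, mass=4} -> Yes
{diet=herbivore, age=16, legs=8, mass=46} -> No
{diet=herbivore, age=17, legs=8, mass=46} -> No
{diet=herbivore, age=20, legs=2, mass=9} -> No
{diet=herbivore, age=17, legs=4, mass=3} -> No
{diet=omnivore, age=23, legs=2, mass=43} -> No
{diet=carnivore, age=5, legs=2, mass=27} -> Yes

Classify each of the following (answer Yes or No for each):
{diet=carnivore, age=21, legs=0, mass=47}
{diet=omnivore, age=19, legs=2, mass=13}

No, No

'Yes' ⟺ age ≤ 5.
No: {diet=carnivore, age=21, legs=0, mass=47}, since age = 21. No: {diet=omnivore, age=19, legs=2, mass=13}, since age = 19.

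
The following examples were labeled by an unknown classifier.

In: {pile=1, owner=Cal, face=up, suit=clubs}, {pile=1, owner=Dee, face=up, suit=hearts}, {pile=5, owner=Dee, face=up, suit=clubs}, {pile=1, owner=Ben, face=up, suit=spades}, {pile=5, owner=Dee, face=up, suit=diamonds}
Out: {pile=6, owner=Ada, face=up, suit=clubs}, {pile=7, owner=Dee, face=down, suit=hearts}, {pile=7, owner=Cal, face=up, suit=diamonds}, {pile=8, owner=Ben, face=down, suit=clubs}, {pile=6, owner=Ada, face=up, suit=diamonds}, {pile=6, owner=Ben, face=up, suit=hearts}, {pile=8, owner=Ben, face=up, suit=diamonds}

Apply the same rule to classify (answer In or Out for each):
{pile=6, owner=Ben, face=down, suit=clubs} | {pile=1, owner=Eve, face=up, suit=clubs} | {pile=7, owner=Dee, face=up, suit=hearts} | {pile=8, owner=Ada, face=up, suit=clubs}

Out, In, Out, Out

All 'In' examples share one property — pile ≤ 5 — and every 'Out' example lacks it.
{pile=6, owner=Ben, face=down, suit=clubs}: Out (pile = 6).
{pile=1, owner=Eve, face=up, suit=clubs}: In (pile = 1).
{pile=7, owner=Dee, face=up, suit=hearts}: Out (pile = 7).
{pile=8, owner=Ada, face=up, suit=clubs}: Out (pile = 8).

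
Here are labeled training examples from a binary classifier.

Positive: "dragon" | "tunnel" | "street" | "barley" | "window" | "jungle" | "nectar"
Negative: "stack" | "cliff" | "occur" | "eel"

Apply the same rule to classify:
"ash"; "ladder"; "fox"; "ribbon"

The common property of the 'Positive' items is: even length. No 'Negative' item has it.
"ash": length 3, fails the rule → Negative. "ladder": length 6, satisfies this → Positive. "fox": length 3, fails the rule → Negative. "ribbon": length 6, satisfies this → Positive.

Negative, Positive, Negative, Positive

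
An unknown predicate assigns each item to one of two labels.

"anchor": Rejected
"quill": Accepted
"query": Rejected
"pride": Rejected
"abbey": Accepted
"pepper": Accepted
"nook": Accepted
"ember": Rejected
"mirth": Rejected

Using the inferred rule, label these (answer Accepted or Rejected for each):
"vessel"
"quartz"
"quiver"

Accepted, Rejected, Rejected

The common property of the 'Accepted' items is: has a double letter. No 'Rejected' item has it.
"vessel": 'ss' doubled, checks out → Accepted.
"quartz": no doubled letter, does not pass → Rejected.
"quiver": no doubled letter, does not pass → Rejected.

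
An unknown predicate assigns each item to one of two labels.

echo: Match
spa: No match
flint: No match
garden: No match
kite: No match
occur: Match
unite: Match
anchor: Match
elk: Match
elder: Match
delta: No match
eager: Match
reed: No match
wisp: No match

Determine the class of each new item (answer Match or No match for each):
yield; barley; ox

The common property of the 'Match' items is: starts with a vowel. No 'No match' item has it.

No match, No match, Match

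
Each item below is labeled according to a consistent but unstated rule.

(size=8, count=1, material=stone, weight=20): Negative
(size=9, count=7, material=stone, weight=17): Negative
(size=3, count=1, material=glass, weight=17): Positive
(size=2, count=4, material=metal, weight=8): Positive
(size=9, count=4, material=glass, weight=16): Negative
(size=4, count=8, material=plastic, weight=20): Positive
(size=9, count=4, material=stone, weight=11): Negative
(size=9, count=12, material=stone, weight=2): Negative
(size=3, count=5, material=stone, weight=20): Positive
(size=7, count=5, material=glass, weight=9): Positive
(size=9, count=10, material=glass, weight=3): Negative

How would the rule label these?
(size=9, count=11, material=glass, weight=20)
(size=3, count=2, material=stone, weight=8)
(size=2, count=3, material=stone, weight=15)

The rule appears to be: size ≤ 7.

Negative, Positive, Positive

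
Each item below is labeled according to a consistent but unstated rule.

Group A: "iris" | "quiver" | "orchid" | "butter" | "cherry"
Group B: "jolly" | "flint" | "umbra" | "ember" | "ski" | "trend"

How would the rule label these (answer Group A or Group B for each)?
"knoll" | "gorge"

Group B, Group B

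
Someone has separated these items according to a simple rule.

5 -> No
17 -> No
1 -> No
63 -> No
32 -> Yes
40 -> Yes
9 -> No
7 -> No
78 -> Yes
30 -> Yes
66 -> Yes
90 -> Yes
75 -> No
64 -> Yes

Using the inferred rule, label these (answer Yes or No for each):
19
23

No, No

The simplest hypothesis consistent with all the labels is: even.
19: 19 is odd, doesn't match → No.
23: 23 is odd, doesn't match → No.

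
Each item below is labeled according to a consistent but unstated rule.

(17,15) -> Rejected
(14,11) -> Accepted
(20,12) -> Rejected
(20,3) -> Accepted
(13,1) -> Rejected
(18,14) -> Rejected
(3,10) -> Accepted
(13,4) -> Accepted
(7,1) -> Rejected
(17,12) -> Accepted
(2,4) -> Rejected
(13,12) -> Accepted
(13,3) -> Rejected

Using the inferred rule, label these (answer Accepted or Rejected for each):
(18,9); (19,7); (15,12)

Accepted, Rejected, Accepted

The pattern is that an item is 'Accepted' exactly when: sum is odd.
(18,9) — 18+9 = 27, hence Accepted.
(19,7) — 19+7 = 26, hence Rejected.
(15,12) — 15+12 = 27, hence Accepted.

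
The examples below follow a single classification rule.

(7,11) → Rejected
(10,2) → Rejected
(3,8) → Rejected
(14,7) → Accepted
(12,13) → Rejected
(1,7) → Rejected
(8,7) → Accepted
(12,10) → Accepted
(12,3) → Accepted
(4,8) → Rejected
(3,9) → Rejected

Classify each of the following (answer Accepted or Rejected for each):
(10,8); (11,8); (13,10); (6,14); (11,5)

Accepted, Accepted, Accepted, Rejected, Accepted

Every 'Accepted' example satisfies: first > second AND sum ≥ 15. None of the 'Rejected' examples do.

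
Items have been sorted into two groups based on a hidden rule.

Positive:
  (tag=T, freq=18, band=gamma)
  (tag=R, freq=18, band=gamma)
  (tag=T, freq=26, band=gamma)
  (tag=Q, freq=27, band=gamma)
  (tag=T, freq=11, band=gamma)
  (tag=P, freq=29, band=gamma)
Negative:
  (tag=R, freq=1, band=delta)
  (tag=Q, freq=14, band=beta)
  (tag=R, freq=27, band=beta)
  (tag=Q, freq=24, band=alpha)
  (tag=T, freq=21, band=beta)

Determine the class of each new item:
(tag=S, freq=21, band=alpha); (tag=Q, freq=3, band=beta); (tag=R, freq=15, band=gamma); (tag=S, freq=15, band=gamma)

Negative, Negative, Positive, Positive

The rule appears to be: band is gamma.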